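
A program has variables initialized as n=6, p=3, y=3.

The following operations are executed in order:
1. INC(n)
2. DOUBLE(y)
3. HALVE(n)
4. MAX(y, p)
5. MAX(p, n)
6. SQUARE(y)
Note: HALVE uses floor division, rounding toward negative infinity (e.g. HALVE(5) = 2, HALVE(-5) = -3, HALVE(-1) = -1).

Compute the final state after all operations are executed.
{n: 3, p: 3, y: 36}

Step-by-step execution:
Initial: n=6, p=3, y=3
After step 1 (INC(n)): n=7, p=3, y=3
After step 2 (DOUBLE(y)): n=7, p=3, y=6
After step 3 (HALVE(n)): n=3, p=3, y=6
After step 4 (MAX(y, p)): n=3, p=3, y=6
After step 5 (MAX(p, n)): n=3, p=3, y=6
After step 6 (SQUARE(y)): n=3, p=3, y=36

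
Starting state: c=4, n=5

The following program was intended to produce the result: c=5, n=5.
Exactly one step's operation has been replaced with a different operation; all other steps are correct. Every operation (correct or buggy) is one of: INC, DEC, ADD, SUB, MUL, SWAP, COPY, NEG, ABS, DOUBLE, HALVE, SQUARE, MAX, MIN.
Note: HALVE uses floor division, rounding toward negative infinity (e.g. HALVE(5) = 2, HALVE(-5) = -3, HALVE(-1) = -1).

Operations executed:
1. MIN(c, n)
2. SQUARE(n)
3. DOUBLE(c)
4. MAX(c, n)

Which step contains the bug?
Step 2

Trace with buggy code:
Initial: c=4, n=5
After step 1: c=4, n=5
After step 2: c=4, n=25
After step 3: c=8, n=25
After step 4: c=25, n=25
Actual final c=25, n=25 ≠ expected c=5, n=5.
Step 2 is the only position where a single-operation replacement can produce the expected result.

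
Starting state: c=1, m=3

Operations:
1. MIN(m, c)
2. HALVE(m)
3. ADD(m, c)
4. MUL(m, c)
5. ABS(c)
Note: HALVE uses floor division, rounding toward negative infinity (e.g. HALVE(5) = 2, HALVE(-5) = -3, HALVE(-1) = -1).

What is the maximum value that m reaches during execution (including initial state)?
3

Values of m at each step:
Initial: m = 3 ← maximum
After step 1: m = 1
After step 2: m = 0
After step 3: m = 1
After step 4: m = 1
After step 5: m = 1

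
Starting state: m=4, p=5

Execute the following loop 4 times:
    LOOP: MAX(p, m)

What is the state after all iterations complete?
m=4, p=5

Iteration trace:
Start: m=4, p=5
After iteration 1: m=4, p=5
After iteration 2: m=4, p=5
After iteration 3: m=4, p=5
After iteration 4: m=4, p=5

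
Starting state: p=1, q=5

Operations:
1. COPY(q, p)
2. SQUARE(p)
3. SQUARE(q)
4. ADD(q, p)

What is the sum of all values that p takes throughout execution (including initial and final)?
5

Values of p at each step:
Initial: p = 1
After step 1: p = 1
After step 2: p = 1
After step 3: p = 1
After step 4: p = 1
Sum = 1 + 1 + 1 + 1 + 1 = 5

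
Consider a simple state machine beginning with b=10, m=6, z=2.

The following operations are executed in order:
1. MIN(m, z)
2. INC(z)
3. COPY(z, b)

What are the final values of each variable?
{b: 10, m: 2, z: 10}

Step-by-step execution:
Initial: b=10, m=6, z=2
After step 1 (MIN(m, z)): b=10, m=2, z=2
After step 2 (INC(z)): b=10, m=2, z=3
After step 3 (COPY(z, b)): b=10, m=2, z=10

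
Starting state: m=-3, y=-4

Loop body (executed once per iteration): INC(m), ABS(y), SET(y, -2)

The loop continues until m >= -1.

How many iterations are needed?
2

Tracing iterations:
Initial: m=-3, y=-4
After iteration 1: m=-2, y=-2
After iteration 2: m=-1, y=-2
m >= -1 now holds, so the loop exits after 2 iterations.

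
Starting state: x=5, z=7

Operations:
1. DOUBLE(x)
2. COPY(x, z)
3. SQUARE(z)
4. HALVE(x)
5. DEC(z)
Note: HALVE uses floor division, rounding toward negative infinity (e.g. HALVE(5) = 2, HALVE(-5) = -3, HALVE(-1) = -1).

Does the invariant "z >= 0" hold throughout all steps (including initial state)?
Yes

The invariant holds at every step.

State at each step:
Initial: x=5, z=7
After step 1: x=10, z=7
After step 2: x=7, z=7
After step 3: x=7, z=49
After step 4: x=3, z=49
After step 5: x=3, z=48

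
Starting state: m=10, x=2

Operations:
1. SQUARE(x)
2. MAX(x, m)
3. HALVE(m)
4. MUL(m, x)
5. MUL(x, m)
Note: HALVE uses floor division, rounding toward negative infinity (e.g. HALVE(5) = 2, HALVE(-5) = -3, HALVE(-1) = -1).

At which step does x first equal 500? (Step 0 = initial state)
Step 5

Tracing x:
Initial: x = 2
After step 1: x = 4
After step 2: x = 10
After step 3: x = 10
After step 4: x = 10
After step 5: x = 500 ← first occurrence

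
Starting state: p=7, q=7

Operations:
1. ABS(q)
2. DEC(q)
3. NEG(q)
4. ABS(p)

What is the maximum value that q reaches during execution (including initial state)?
7

Values of q at each step:
Initial: q = 7 ← maximum
After step 1: q = 7
After step 2: q = 6
After step 3: q = -6
After step 4: q = -6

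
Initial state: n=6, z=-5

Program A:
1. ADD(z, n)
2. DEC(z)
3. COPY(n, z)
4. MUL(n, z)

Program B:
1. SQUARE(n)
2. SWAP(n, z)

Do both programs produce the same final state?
No

Program A final state: n=0, z=0
Program B final state: n=-5, z=36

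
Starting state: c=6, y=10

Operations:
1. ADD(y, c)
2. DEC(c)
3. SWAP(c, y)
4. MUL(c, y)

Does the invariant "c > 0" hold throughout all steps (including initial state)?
Yes

The invariant holds at every step.

State at each step:
Initial: c=6, y=10
After step 1: c=6, y=16
After step 2: c=5, y=16
After step 3: c=16, y=5
After step 4: c=80, y=5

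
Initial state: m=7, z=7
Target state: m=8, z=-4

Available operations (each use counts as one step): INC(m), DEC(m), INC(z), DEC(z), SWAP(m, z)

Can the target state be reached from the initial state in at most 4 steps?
No

The target state cannot be reached within 4 steps.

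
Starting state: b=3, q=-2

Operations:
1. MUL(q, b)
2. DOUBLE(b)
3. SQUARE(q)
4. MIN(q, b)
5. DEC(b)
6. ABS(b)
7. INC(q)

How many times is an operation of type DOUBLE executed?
1

Counting DOUBLE operations:
Step 2: DOUBLE(b) ← DOUBLE
Total: 1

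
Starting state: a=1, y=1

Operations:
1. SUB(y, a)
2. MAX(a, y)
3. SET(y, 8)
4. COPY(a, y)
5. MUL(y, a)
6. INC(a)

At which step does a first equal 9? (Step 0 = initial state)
Step 6

Tracing a:
Initial: a = 1
After step 1: a = 1
After step 2: a = 1
After step 3: a = 1
After step 4: a = 8
After step 5: a = 8
After step 6: a = 9 ← first occurrence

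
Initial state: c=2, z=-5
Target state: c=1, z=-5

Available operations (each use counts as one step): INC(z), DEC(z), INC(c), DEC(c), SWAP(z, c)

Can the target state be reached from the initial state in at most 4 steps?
Yes

Path (1 step): DEC(c)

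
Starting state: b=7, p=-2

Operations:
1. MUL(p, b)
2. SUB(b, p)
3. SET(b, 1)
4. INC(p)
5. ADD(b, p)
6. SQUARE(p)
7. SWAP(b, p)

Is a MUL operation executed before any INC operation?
Yes

First MUL: step 1
First INC: step 4
Since 1 < 4, MUL comes first.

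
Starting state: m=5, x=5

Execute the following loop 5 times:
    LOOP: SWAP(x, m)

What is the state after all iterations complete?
m=5, x=5

Iteration trace:
Start: m=5, x=5
After iteration 1: m=5, x=5
After iteration 2: m=5, x=5
After iteration 3: m=5, x=5
After iteration 4: m=5, x=5
After iteration 5: m=5, x=5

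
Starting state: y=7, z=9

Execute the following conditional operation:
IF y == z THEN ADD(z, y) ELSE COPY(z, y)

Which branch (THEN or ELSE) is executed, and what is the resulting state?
Branch: ELSE, Final state: y=7, z=7

Evaluating condition: y == z
y = 7, z = 9
Condition is False, so ELSE branch executes
After COPY(z, y): y=7, z=7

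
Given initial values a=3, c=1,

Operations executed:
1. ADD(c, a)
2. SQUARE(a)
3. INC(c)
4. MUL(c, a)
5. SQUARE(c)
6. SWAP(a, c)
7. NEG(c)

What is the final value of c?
c = -9

Tracing execution:
Step 1: ADD(c, a) → c = 4
Step 2: SQUARE(a) → c = 4
Step 3: INC(c) → c = 5
Step 4: MUL(c, a) → c = 45
Step 5: SQUARE(c) → c = 2025
Step 6: SWAP(a, c) → c = 9
Step 7: NEG(c) → c = -9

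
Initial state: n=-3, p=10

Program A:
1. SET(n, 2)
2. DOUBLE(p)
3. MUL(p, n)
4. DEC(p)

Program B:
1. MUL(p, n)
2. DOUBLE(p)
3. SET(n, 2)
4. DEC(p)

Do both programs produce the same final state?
No

Program A final state: n=2, p=39
Program B final state: n=2, p=-61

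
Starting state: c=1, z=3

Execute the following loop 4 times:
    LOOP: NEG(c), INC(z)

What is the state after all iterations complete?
c=1, z=7

Iteration trace:
Start: c=1, z=3
After iteration 1: c=-1, z=4
After iteration 2: c=1, z=5
After iteration 3: c=-1, z=6
After iteration 4: c=1, z=7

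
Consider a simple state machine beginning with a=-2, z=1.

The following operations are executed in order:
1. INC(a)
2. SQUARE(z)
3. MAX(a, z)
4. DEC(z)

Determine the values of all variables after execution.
{a: 1, z: 0}

Step-by-step execution:
Initial: a=-2, z=1
After step 1 (INC(a)): a=-1, z=1
After step 2 (SQUARE(z)): a=-1, z=1
After step 3 (MAX(a, z)): a=1, z=1
After step 4 (DEC(z)): a=1, z=0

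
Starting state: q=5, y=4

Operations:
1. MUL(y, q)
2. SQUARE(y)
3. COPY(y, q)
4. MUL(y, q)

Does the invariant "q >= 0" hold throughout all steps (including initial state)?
Yes

The invariant holds at every step.

State at each step:
Initial: q=5, y=4
After step 1: q=5, y=20
After step 2: q=5, y=400
After step 3: q=5, y=5
After step 4: q=5, y=25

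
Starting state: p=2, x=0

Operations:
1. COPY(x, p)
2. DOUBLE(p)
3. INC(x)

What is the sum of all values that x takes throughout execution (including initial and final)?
7

Values of x at each step:
Initial: x = 0
After step 1: x = 2
After step 2: x = 2
After step 3: x = 3
Sum = 0 + 2 + 2 + 3 = 7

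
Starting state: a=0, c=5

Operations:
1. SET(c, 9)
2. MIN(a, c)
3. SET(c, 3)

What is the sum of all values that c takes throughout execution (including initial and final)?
26

Values of c at each step:
Initial: c = 5
After step 1: c = 9
After step 2: c = 9
After step 3: c = 3
Sum = 5 + 9 + 9 + 3 = 26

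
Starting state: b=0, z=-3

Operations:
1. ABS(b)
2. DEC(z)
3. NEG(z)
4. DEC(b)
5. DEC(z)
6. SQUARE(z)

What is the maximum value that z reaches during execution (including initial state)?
9

Values of z at each step:
Initial: z = -3
After step 1: z = -3
After step 2: z = -4
After step 3: z = 4
After step 4: z = 4
After step 5: z = 3
After step 6: z = 9 ← maximum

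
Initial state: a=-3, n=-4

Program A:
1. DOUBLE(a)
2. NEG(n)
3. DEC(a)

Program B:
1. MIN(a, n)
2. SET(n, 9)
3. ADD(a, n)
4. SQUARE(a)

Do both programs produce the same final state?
No

Program A final state: a=-7, n=4
Program B final state: a=25, n=9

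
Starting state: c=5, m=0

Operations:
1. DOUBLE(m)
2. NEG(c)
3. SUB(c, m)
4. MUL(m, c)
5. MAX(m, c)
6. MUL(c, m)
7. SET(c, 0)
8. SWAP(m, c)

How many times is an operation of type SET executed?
1

Counting SET operations:
Step 7: SET(c, 0) ← SET
Total: 1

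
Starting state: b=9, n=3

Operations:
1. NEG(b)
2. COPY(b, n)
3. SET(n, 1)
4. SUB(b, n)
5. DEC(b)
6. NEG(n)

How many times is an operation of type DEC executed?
1

Counting DEC operations:
Step 5: DEC(b) ← DEC
Total: 1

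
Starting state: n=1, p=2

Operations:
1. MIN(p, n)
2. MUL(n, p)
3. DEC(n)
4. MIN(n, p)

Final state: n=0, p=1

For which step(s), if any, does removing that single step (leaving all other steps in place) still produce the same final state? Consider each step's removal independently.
Step(s) 2, 4

Testing removal of each single step:
Without step 1: final = n=1, p=2 (different)
Without step 2: final = n=0, p=1 (same)
Without step 3: final = n=1, p=1 (different)
Without step 4: final = n=0, p=1 (same)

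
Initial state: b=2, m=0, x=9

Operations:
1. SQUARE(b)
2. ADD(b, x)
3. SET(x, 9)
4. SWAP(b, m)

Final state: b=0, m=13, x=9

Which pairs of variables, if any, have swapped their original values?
None

Comparing initial and final values:
b: 2 → 0
m: 0 → 13
x: 9 → 9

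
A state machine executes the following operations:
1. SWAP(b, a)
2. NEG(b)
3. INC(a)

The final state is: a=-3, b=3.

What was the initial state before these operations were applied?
a=-3, b=-4

Working backwards:
Final state: a=-3, b=3
Before step 3 (INC(a)): a=-4, b=3
Before step 2 (NEG(b)): a=-4, b=-3
Before step 1 (SWAP(b, a)): a=-3, b=-4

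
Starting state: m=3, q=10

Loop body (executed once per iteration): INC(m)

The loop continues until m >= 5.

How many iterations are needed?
2

Tracing iterations:
Initial: m=3, q=10
After iteration 1: m=4, q=10
After iteration 2: m=5, q=10
m >= 5 now holds, so the loop exits after 2 iterations.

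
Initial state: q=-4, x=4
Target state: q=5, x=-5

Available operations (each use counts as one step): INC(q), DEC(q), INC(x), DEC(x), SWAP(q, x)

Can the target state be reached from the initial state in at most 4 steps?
Yes

Path (3 steps): DEC(q) → INC(x) → SWAP(q, x)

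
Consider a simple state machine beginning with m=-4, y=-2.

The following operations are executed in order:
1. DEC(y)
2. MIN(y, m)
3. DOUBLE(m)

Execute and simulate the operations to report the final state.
{m: -8, y: -4}

Step-by-step execution:
Initial: m=-4, y=-2
After step 1 (DEC(y)): m=-4, y=-3
After step 2 (MIN(y, m)): m=-4, y=-4
After step 3 (DOUBLE(m)): m=-8, y=-4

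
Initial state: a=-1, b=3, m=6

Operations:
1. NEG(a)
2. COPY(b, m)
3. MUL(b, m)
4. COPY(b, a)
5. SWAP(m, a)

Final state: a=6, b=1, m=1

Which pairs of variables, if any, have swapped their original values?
None

Comparing initial and final values:
a: -1 → 6
m: 6 → 1
b: 3 → 1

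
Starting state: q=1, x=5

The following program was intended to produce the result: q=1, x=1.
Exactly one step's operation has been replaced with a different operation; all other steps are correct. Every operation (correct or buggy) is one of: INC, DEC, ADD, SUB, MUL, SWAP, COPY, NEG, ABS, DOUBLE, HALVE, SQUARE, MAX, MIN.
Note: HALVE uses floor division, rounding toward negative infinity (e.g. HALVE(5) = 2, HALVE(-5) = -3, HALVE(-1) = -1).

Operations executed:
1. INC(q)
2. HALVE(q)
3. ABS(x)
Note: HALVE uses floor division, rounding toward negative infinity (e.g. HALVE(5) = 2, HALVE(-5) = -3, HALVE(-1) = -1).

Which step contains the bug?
Step 3

Trace with buggy code:
Initial: q=1, x=5
After step 1: q=2, x=5
After step 2: q=1, x=5
After step 3: q=1, x=5
Actual final q=1, x=5 ≠ expected q=1, x=1.
Step 3 is the only position where a single-operation replacement can produce the expected result.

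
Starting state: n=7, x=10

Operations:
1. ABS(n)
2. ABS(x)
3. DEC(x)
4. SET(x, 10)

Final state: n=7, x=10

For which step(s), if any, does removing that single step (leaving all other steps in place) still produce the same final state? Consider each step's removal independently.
Step(s) 1, 2, 3

Testing removal of each single step:
Without step 1: final = n=7, x=10 (same)
Without step 2: final = n=7, x=10 (same)
Without step 3: final = n=7, x=10 (same)
Without step 4: final = n=7, x=9 (different)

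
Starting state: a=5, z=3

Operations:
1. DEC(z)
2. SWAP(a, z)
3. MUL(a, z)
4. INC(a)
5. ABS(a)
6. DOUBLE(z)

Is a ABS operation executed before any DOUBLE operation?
Yes

First ABS: step 5
First DOUBLE: step 6
Since 5 < 6, ABS comes first.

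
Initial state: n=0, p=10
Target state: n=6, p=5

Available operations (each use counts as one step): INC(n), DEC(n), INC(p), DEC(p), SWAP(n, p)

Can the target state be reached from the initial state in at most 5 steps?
No

The target state cannot be reached within 5 steps.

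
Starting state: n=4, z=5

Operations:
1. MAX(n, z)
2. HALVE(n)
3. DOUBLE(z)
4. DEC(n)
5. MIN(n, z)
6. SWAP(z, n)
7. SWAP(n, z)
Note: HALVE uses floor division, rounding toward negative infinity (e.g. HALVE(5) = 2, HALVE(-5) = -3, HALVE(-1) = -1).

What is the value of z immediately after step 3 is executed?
z = 10

Tracing z through execution:
Initial: z = 5
After step 1 (MAX(n, z)): z = 5
After step 2 (HALVE(n)): z = 5
After step 3 (DOUBLE(z)): z = 10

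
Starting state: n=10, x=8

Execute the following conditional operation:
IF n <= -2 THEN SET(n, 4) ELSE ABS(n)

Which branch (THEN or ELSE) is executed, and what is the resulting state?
Branch: ELSE, Final state: n=10, x=8

Evaluating condition: n <= -2
n = 10
Condition is False, so ELSE branch executes
After ABS(n): n=10, x=8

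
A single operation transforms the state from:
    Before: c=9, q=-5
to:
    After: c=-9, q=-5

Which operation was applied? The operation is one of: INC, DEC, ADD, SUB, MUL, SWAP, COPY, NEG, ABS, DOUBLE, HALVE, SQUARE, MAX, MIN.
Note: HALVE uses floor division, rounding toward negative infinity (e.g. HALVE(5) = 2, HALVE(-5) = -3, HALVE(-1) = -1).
NEG(c)

Analyzing the change:
Before: c=9, q=-5
After: c=-9, q=-5
Variable c changed from 9 to -9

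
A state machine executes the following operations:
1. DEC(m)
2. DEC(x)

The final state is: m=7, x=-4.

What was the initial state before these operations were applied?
m=8, x=-3

Working backwards:
Final state: m=7, x=-4
Before step 2 (DEC(x)): m=7, x=-3
Before step 1 (DEC(m)): m=8, x=-3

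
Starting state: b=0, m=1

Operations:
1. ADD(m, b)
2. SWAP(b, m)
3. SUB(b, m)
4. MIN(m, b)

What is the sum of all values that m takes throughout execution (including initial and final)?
2

Values of m at each step:
Initial: m = 1
After step 1: m = 1
After step 2: m = 0
After step 3: m = 0
After step 4: m = 0
Sum = 1 + 1 + 0 + 0 + 0 = 2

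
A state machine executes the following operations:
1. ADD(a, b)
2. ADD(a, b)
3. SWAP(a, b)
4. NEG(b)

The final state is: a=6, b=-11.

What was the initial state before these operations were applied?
a=-1, b=6

Working backwards:
Final state: a=6, b=-11
Before step 4 (NEG(b)): a=6, b=11
Before step 3 (SWAP(a, b)): a=11, b=6
Before step 2 (ADD(a, b)): a=5, b=6
Before step 1 (ADD(a, b)): a=-1, b=6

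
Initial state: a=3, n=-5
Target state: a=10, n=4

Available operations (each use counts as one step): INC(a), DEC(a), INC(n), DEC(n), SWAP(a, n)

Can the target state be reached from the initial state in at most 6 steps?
No

The target state cannot be reached within 6 steps.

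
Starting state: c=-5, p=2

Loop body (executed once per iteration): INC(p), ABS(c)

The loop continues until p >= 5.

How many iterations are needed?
3

Tracing iterations:
Initial: c=-5, p=2
After iteration 1: c=5, p=3
After iteration 2: c=5, p=4
After iteration 3: c=5, p=5
p >= 5 now holds, so the loop exits after 3 iterations.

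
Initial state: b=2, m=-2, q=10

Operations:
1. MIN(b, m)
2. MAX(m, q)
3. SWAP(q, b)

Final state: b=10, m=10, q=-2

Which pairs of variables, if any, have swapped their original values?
(m, q)

Comparing initial and final values:
m: -2 → 10
b: 2 → 10
q: 10 → -2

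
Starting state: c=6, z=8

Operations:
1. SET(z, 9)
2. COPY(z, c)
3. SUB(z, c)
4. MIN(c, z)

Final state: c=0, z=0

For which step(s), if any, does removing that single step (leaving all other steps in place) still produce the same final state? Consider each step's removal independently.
Step(s) 1

Testing removal of each single step:
Without step 1: final = c=0, z=0 (same)
Without step 2: final = c=3, z=3 (different)
Without step 3: final = c=6, z=6 (different)
Without step 4: final = c=6, z=0 (different)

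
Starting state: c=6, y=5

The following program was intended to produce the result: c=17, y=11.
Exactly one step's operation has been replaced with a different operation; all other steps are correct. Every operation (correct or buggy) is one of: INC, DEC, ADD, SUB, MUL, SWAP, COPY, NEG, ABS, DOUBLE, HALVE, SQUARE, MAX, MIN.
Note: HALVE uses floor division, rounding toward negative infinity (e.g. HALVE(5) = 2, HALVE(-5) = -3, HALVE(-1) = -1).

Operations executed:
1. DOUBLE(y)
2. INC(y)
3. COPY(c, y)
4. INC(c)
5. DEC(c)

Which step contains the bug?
Step 3

Trace with buggy code:
Initial: c=6, y=5
After step 1: c=6, y=10
After step 2: c=6, y=11
After step 3: c=11, y=11
After step 4: c=12, y=11
After step 5: c=11, y=11
Actual final c=11, y=11 ≠ expected c=17, y=11.
Step 3 is the only position where a single-operation replacement can produce the expected result.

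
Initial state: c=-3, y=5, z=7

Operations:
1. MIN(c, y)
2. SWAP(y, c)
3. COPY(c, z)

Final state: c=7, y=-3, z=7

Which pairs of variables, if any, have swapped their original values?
None

Comparing initial and final values:
c: -3 → 7
z: 7 → 7
y: 5 → -3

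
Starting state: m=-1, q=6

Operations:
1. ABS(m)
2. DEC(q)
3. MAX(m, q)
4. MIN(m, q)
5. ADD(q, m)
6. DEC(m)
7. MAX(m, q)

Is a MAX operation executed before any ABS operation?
No

First MAX: step 3
First ABS: step 1
Since 3 > 1, ABS comes first.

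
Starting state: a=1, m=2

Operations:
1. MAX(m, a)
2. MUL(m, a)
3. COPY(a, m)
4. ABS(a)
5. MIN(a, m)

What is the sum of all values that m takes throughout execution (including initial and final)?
12

Values of m at each step:
Initial: m = 2
After step 1: m = 2
After step 2: m = 2
After step 3: m = 2
After step 4: m = 2
After step 5: m = 2
Sum = 2 + 2 + 2 + 2 + 2 + 2 = 12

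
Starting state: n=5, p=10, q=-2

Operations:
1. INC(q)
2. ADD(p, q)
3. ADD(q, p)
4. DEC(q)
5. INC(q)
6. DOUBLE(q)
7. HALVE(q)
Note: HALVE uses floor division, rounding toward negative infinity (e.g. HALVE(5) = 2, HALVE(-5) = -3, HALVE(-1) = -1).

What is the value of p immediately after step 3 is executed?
p = 9

Tracing p through execution:
Initial: p = 10
After step 1 (INC(q)): p = 10
After step 2 (ADD(p, q)): p = 9
After step 3 (ADD(q, p)): p = 9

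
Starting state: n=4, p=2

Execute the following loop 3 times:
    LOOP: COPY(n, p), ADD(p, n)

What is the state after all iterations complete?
n=8, p=16

Iteration trace:
Start: n=4, p=2
After iteration 1: n=2, p=4
After iteration 2: n=4, p=8
After iteration 3: n=8, p=16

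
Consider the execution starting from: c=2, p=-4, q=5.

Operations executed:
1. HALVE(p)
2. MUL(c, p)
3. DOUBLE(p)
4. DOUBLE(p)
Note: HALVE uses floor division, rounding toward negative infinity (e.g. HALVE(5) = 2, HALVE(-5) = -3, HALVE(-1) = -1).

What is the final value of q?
q = 5

Tracing execution:
Step 1: HALVE(p) → q = 5
Step 2: MUL(c, p) → q = 5
Step 3: DOUBLE(p) → q = 5
Step 4: DOUBLE(p) → q = 5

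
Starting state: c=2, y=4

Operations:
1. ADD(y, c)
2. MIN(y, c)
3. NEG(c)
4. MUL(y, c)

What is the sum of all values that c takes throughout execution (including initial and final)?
2

Values of c at each step:
Initial: c = 2
After step 1: c = 2
After step 2: c = 2
After step 3: c = -2
After step 4: c = -2
Sum = 2 + 2 + 2 + -2 + -2 = 2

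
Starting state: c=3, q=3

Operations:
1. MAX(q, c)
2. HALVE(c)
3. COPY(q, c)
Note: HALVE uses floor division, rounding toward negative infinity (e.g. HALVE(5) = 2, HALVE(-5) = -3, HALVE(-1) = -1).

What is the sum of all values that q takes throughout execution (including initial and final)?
10

Values of q at each step:
Initial: q = 3
After step 1: q = 3
After step 2: q = 3
After step 3: q = 1
Sum = 3 + 3 + 3 + 1 = 10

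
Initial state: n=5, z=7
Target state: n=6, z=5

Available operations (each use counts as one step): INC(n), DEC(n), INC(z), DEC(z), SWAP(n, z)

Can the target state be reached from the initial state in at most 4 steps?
Yes

Path (2 steps): DEC(z) → SWAP(n, z)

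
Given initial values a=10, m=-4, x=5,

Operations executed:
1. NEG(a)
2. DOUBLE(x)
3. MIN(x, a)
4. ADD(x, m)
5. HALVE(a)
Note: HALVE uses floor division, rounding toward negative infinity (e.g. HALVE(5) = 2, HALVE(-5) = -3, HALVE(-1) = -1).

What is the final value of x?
x = -14

Tracing execution:
Step 1: NEG(a) → x = 5
Step 2: DOUBLE(x) → x = 10
Step 3: MIN(x, a) → x = -10
Step 4: ADD(x, m) → x = -14
Step 5: HALVE(a) → x = -14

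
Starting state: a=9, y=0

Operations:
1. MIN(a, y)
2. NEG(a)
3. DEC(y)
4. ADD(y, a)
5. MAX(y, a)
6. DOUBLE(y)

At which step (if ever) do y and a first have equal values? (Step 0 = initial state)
Step 1

y and a first become equal after step 1.

Comparing values at each step:
Initial: y=0, a=9
After step 1: y=0, a=0 ← equal!
After step 2: y=0, a=0 ← equal!
After step 3: y=-1, a=0
After step 4: y=-1, a=0
After step 5: y=0, a=0 ← equal!
After step 6: y=0, a=0 ← equal!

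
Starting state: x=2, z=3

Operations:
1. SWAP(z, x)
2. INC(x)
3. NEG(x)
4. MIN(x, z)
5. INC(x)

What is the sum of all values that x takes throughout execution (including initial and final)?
-2

Values of x at each step:
Initial: x = 2
After step 1: x = 3
After step 2: x = 4
After step 3: x = -4
After step 4: x = -4
After step 5: x = -3
Sum = 2 + 3 + 4 + -4 + -4 + -3 = -2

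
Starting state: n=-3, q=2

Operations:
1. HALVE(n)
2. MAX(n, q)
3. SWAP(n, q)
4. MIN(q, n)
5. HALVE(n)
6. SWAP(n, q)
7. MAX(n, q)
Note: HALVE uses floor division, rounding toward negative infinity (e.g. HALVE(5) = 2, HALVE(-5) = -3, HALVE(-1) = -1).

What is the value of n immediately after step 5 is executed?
n = 1

Tracing n through execution:
Initial: n = -3
After step 1 (HALVE(n)): n = -2
After step 2 (MAX(n, q)): n = 2
After step 3 (SWAP(n, q)): n = 2
After step 4 (MIN(q, n)): n = 2
After step 5 (HALVE(n)): n = 1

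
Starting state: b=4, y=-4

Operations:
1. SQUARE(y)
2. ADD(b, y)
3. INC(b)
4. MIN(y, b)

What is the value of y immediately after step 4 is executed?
y = 16

Tracing y through execution:
Initial: y = -4
After step 1 (SQUARE(y)): y = 16
After step 2 (ADD(b, y)): y = 16
After step 3 (INC(b)): y = 16
After step 4 (MIN(y, b)): y = 16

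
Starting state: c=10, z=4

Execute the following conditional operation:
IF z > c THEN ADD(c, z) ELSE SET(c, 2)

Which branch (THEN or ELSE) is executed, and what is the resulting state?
Branch: ELSE, Final state: c=2, z=4

Evaluating condition: z > c
z = 4, c = 10
Condition is False, so ELSE branch executes
After SET(c, 2): c=2, z=4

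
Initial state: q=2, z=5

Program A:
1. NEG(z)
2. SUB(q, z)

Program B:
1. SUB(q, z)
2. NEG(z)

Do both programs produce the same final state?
No

Program A final state: q=7, z=-5
Program B final state: q=-3, z=-5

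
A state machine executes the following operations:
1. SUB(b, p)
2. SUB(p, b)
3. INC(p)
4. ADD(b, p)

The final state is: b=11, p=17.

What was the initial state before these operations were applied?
b=4, p=10

Working backwards:
Final state: b=11, p=17
Before step 4 (ADD(b, p)): b=-6, p=17
Before step 3 (INC(p)): b=-6, p=16
Before step 2 (SUB(p, b)): b=-6, p=10
Before step 1 (SUB(b, p)): b=4, p=10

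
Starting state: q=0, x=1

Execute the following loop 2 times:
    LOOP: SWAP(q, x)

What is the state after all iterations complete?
q=0, x=1

Iteration trace:
Start: q=0, x=1
After iteration 1: q=1, x=0
After iteration 2: q=0, x=1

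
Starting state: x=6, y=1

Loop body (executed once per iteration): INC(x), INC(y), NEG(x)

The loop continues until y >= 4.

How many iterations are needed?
3

Tracing iterations:
Initial: x=6, y=1
After iteration 1: x=-7, y=2
After iteration 2: x=6, y=3
After iteration 3: x=-7, y=4
y >= 4 now holds, so the loop exits after 3 iterations.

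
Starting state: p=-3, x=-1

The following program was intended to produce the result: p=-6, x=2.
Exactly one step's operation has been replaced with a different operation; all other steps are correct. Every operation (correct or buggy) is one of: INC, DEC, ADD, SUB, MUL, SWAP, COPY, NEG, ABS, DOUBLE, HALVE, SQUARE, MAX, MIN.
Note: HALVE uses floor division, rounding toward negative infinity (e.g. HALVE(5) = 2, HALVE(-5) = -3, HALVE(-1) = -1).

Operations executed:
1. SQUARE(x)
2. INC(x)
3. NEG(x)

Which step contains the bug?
Step 3

Trace with buggy code:
Initial: p=-3, x=-1
After step 1: p=-3, x=1
After step 2: p=-3, x=2
After step 3: p=-3, x=-2
Actual final p=-3, x=-2 ≠ expected p=-6, x=2.
Step 3 is the only position where a single-operation replacement can produce the expected result.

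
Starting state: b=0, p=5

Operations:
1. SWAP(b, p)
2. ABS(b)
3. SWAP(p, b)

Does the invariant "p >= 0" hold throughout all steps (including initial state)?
Yes

The invariant holds at every step.

State at each step:
Initial: b=0, p=5
After step 1: b=5, p=0
After step 2: b=5, p=0
After step 3: b=0, p=5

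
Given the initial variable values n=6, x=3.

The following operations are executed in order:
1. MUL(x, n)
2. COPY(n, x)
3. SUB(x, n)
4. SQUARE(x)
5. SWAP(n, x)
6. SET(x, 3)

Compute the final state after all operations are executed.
{n: 0, x: 3}

Step-by-step execution:
Initial: n=6, x=3
After step 1 (MUL(x, n)): n=6, x=18
After step 2 (COPY(n, x)): n=18, x=18
After step 3 (SUB(x, n)): n=18, x=0
After step 4 (SQUARE(x)): n=18, x=0
After step 5 (SWAP(n, x)): n=0, x=18
After step 6 (SET(x, 3)): n=0, x=3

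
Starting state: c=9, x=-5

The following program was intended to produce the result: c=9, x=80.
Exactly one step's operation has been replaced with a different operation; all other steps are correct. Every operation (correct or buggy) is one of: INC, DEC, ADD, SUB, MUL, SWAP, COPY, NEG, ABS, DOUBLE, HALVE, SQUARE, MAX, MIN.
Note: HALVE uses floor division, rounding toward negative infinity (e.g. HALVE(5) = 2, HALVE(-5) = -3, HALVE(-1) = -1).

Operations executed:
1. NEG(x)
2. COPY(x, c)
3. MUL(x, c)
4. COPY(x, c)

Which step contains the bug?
Step 4

Trace with buggy code:
Initial: c=9, x=-5
After step 1: c=9, x=5
After step 2: c=9, x=9
After step 3: c=9, x=81
After step 4: c=9, x=9
Actual final c=9, x=9 ≠ expected c=9, x=80.
Step 4 is the only position where a single-operation replacement can produce the expected result.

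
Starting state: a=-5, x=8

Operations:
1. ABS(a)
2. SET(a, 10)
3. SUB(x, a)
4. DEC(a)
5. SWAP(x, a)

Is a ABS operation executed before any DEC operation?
Yes

First ABS: step 1
First DEC: step 4
Since 1 < 4, ABS comes first.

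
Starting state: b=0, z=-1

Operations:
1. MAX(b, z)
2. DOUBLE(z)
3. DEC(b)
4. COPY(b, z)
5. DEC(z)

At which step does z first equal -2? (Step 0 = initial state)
Step 2

Tracing z:
Initial: z = -1
After step 1: z = -1
After step 2: z = -2 ← first occurrence
After step 3: z = -2
After step 4: z = -2
After step 5: z = -3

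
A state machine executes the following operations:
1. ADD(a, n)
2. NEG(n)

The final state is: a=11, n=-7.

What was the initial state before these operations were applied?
a=4, n=7

Working backwards:
Final state: a=11, n=-7
Before step 2 (NEG(n)): a=11, n=7
Before step 1 (ADD(a, n)): a=4, n=7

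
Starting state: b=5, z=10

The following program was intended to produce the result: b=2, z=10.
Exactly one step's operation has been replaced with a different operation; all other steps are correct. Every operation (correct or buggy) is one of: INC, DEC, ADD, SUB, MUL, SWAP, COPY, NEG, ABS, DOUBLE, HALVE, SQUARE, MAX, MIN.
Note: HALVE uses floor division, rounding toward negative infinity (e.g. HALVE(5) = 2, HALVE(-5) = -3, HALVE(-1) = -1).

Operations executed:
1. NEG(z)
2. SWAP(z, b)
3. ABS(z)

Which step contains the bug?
Step 2

Trace with buggy code:
Initial: b=5, z=10
After step 1: b=5, z=-10
After step 2: b=-10, z=5
After step 3: b=-10, z=5
Actual final b=-10, z=5 ≠ expected b=2, z=10.
Step 2 is the only position where a single-operation replacement can produce the expected result.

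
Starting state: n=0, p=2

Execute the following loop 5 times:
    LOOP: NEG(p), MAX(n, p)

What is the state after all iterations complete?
n=2, p=-2

Iteration trace:
Start: n=0, p=2
After iteration 1: n=0, p=-2
After iteration 2: n=2, p=2
After iteration 3: n=2, p=-2
After iteration 4: n=2, p=2
After iteration 5: n=2, p=-2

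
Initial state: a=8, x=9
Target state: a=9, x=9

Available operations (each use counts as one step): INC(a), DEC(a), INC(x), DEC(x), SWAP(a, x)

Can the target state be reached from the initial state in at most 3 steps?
Yes

Path (1 step): INC(a)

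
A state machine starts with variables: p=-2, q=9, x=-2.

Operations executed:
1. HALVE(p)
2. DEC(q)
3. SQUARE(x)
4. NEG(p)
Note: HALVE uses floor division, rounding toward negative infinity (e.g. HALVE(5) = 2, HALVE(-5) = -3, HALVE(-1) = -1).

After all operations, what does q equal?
q = 8

Tracing execution:
Step 1: HALVE(p) → q = 9
Step 2: DEC(q) → q = 8
Step 3: SQUARE(x) → q = 8
Step 4: NEG(p) → q = 8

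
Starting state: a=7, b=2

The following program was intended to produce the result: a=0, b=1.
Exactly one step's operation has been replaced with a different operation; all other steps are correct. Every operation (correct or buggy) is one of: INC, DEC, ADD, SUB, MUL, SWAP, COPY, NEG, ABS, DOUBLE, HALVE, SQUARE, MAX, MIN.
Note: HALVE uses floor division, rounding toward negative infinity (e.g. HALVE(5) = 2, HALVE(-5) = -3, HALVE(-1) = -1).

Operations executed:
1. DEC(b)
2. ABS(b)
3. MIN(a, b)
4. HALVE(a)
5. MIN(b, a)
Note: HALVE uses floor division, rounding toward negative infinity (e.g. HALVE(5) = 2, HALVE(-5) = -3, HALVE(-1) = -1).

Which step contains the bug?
Step 5

Trace with buggy code:
Initial: a=7, b=2
After step 1: a=7, b=1
After step 2: a=7, b=1
After step 3: a=1, b=1
After step 4: a=0, b=1
After step 5: a=0, b=0
Actual final a=0, b=0 ≠ expected a=0, b=1.
Step 5 is the only position where a single-operation replacement can produce the expected result.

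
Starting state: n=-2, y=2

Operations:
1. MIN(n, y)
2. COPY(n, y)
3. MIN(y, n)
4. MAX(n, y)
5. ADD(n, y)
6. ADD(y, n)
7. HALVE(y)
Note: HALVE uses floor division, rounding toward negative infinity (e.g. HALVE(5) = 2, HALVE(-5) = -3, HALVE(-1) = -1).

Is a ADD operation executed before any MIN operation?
No

First ADD: step 5
First MIN: step 1
Since 5 > 1, MIN comes first.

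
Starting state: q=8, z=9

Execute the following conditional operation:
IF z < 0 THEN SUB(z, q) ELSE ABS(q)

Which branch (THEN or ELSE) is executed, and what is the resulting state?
Branch: ELSE, Final state: q=8, z=9

Evaluating condition: z < 0
z = 9
Condition is False, so ELSE branch executes
After ABS(q): q=8, z=9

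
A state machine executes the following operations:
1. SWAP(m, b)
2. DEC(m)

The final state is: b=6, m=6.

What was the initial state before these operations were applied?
b=7, m=6

Working backwards:
Final state: b=6, m=6
Before step 2 (DEC(m)): b=6, m=7
Before step 1 (SWAP(m, b)): b=7, m=6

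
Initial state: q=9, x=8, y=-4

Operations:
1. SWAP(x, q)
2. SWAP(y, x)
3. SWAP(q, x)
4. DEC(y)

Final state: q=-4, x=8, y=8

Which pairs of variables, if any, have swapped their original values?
None

Comparing initial and final values:
q: 9 → -4
x: 8 → 8
y: -4 → 8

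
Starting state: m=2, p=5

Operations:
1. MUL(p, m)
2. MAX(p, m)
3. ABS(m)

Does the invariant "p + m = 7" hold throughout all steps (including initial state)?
No, violated after step 1

The invariant is violated after step 1.

State at each step:
Initial: m=2, p=5
After step 1: m=2, p=10
After step 2: m=2, p=10
After step 3: m=2, p=10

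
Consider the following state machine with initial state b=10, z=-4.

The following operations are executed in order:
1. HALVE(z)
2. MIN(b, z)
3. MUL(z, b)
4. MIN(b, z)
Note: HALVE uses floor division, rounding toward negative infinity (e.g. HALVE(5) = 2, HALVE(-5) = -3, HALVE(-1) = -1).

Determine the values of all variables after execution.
{b: -2, z: 4}

Step-by-step execution:
Initial: b=10, z=-4
After step 1 (HALVE(z)): b=10, z=-2
After step 2 (MIN(b, z)): b=-2, z=-2
After step 3 (MUL(z, b)): b=-2, z=4
After step 4 (MIN(b, z)): b=-2, z=4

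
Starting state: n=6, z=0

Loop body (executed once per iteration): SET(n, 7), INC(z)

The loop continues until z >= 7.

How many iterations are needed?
7

Tracing iterations:
Initial: n=6, z=0
After iteration 1: n=7, z=1
After iteration 2: n=7, z=2
After iteration 3: n=7, z=3
After iteration 4: n=7, z=4
After iteration 5: n=7, z=5
After iteration 6: n=7, z=6
After iteration 7: n=7, z=7
z >= 7 now holds, so the loop exits after 7 iterations.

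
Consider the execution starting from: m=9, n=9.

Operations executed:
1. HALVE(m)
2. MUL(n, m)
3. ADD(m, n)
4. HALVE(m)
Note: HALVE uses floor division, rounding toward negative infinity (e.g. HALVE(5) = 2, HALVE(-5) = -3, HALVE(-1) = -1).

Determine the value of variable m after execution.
m = 20

Tracing execution:
Step 1: HALVE(m) → m = 4
Step 2: MUL(n, m) → m = 4
Step 3: ADD(m, n) → m = 40
Step 4: HALVE(m) → m = 20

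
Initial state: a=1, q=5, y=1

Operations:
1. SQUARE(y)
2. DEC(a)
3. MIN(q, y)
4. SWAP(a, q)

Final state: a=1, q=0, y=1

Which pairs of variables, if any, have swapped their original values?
None

Comparing initial and final values:
a: 1 → 1
y: 1 → 1
q: 5 → 0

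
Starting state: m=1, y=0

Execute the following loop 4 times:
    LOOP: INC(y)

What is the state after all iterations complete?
m=1, y=4

Iteration trace:
Start: m=1, y=0
After iteration 1: m=1, y=1
After iteration 2: m=1, y=2
After iteration 3: m=1, y=3
After iteration 4: m=1, y=4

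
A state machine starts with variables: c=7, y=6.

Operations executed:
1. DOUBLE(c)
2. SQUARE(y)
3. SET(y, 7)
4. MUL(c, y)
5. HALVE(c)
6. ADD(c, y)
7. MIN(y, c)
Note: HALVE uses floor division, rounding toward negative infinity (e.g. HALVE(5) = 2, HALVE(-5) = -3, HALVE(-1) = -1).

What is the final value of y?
y = 7

Tracing execution:
Step 1: DOUBLE(c) → y = 6
Step 2: SQUARE(y) → y = 36
Step 3: SET(y, 7) → y = 7
Step 4: MUL(c, y) → y = 7
Step 5: HALVE(c) → y = 7
Step 6: ADD(c, y) → y = 7
Step 7: MIN(y, c) → y = 7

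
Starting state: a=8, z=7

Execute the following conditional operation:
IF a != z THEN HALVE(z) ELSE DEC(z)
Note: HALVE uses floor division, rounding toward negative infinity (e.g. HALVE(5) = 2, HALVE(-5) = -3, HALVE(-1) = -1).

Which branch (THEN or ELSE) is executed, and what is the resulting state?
Branch: THEN, Final state: a=8, z=3

Evaluating condition: a != z
a = 8, z = 7
Condition is True, so THEN branch executes
After HALVE(z): a=8, z=3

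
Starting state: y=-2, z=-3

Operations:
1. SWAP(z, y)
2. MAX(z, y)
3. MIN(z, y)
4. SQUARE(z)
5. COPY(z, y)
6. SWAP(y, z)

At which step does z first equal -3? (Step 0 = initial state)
Step 0

Tracing z:
Initial: z = -3 ← first occurrence
After step 1: z = -2
After step 2: z = -2
After step 3: z = -3
After step 4: z = 9
After step 5: z = -3
After step 6: z = -3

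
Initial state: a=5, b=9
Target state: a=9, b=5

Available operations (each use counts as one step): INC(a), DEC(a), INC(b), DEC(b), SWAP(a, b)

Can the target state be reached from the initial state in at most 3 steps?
Yes

Path (1 step): SWAP(a, b)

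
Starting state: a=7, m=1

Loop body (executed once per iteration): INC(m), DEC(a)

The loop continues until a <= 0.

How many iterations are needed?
7

Tracing iterations:
Initial: a=7, m=1
After iteration 1: a=6, m=2
After iteration 2: a=5, m=3
After iteration 3: a=4, m=4
After iteration 4: a=3, m=5
After iteration 5: a=2, m=6
After iteration 6: a=1, m=7
After iteration 7: a=0, m=8
a <= 0 now holds, so the loop exits after 7 iterations.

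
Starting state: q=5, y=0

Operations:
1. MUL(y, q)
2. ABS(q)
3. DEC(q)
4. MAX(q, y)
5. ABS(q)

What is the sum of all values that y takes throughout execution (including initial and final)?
0

Values of y at each step:
Initial: y = 0
After step 1: y = 0
After step 2: y = 0
After step 3: y = 0
After step 4: y = 0
After step 5: y = 0
Sum = 0 + 0 + 0 + 0 + 0 + 0 = 0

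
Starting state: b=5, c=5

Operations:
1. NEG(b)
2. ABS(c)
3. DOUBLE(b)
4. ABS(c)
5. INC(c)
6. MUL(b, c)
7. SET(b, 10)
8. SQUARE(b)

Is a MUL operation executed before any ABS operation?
No

First MUL: step 6
First ABS: step 2
Since 6 > 2, ABS comes first.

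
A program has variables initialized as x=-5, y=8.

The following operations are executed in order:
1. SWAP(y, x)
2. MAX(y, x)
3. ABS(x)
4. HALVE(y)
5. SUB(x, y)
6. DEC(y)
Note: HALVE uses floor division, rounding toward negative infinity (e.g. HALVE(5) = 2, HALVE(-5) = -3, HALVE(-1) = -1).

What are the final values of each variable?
{x: 4, y: 3}

Step-by-step execution:
Initial: x=-5, y=8
After step 1 (SWAP(y, x)): x=8, y=-5
After step 2 (MAX(y, x)): x=8, y=8
After step 3 (ABS(x)): x=8, y=8
After step 4 (HALVE(y)): x=8, y=4
After step 5 (SUB(x, y)): x=4, y=4
After step 6 (DEC(y)): x=4, y=3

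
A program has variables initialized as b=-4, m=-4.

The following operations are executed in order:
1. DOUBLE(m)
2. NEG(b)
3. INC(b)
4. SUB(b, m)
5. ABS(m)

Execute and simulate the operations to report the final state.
{b: 13, m: 8}

Step-by-step execution:
Initial: b=-4, m=-4
After step 1 (DOUBLE(m)): b=-4, m=-8
After step 2 (NEG(b)): b=4, m=-8
After step 3 (INC(b)): b=5, m=-8
After step 4 (SUB(b, m)): b=13, m=-8
After step 5 (ABS(m)): b=13, m=8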